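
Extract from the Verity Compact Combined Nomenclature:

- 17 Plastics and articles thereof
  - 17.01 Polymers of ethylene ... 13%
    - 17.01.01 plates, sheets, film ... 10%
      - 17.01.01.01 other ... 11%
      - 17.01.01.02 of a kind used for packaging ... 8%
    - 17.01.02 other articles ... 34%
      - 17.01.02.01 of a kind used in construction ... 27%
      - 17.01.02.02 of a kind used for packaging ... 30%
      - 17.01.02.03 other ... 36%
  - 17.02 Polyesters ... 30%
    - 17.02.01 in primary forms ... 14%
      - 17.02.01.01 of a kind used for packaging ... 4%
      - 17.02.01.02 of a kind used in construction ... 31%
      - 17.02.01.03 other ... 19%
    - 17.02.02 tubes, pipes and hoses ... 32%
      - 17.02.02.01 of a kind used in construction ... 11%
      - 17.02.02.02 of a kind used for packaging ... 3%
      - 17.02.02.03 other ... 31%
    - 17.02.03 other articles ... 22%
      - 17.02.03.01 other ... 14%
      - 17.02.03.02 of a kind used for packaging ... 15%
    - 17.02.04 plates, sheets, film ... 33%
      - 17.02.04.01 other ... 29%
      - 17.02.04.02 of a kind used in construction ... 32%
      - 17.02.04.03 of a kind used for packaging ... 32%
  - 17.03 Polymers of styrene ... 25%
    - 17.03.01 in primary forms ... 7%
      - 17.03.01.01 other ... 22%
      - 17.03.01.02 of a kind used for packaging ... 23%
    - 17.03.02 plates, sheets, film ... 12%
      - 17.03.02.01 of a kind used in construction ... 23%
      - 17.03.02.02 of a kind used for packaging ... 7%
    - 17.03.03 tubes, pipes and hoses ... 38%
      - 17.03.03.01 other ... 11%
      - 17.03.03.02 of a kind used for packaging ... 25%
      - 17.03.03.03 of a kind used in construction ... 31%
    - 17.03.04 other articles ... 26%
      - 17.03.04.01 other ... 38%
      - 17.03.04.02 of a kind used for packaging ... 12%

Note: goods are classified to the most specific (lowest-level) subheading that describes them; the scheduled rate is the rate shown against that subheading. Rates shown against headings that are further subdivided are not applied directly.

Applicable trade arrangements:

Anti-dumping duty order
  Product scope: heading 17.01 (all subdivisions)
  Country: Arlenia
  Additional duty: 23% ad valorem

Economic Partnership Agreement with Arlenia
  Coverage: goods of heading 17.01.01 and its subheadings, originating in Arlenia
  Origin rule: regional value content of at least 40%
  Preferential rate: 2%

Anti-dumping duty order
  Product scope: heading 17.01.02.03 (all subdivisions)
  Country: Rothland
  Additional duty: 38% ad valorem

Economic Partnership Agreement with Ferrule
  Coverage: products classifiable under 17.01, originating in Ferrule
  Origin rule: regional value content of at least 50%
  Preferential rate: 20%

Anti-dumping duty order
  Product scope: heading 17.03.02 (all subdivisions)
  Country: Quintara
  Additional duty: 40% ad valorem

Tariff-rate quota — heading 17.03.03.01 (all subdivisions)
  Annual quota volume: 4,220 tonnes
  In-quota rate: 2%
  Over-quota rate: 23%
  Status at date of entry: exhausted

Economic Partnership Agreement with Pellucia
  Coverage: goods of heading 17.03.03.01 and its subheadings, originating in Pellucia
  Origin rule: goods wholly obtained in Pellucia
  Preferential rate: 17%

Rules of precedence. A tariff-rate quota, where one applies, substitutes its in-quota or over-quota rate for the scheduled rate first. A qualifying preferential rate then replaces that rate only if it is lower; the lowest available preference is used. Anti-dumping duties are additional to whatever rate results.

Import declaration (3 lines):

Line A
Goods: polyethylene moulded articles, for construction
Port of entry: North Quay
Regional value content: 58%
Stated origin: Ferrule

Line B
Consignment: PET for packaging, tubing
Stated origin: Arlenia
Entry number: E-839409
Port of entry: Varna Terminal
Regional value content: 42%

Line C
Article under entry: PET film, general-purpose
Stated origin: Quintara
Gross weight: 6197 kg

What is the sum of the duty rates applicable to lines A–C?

Line A: polyethylene → 17.01; moulded articles → 17.01.02; for construction → 17.01.02.01. Scheduled 27%. Ferrule agreement on 17.01: RVC ≥ 50% → 20% available; preferential 20%. → 20%.
Line B: PET → 17.02; tubing → 17.02.02; for packaging → 17.02.02.02. Scheduled 3%. Arlenia agreement on 17.01.01: 17.02.02.02 not covered. → 3%.
Line C: PET → 17.02; film → 17.02.04; general-purpose → 17.02.04.01. Scheduled 29%. No special measure applies. → 29%.
Sum: 20% + 3% + 29% = 52%.

52%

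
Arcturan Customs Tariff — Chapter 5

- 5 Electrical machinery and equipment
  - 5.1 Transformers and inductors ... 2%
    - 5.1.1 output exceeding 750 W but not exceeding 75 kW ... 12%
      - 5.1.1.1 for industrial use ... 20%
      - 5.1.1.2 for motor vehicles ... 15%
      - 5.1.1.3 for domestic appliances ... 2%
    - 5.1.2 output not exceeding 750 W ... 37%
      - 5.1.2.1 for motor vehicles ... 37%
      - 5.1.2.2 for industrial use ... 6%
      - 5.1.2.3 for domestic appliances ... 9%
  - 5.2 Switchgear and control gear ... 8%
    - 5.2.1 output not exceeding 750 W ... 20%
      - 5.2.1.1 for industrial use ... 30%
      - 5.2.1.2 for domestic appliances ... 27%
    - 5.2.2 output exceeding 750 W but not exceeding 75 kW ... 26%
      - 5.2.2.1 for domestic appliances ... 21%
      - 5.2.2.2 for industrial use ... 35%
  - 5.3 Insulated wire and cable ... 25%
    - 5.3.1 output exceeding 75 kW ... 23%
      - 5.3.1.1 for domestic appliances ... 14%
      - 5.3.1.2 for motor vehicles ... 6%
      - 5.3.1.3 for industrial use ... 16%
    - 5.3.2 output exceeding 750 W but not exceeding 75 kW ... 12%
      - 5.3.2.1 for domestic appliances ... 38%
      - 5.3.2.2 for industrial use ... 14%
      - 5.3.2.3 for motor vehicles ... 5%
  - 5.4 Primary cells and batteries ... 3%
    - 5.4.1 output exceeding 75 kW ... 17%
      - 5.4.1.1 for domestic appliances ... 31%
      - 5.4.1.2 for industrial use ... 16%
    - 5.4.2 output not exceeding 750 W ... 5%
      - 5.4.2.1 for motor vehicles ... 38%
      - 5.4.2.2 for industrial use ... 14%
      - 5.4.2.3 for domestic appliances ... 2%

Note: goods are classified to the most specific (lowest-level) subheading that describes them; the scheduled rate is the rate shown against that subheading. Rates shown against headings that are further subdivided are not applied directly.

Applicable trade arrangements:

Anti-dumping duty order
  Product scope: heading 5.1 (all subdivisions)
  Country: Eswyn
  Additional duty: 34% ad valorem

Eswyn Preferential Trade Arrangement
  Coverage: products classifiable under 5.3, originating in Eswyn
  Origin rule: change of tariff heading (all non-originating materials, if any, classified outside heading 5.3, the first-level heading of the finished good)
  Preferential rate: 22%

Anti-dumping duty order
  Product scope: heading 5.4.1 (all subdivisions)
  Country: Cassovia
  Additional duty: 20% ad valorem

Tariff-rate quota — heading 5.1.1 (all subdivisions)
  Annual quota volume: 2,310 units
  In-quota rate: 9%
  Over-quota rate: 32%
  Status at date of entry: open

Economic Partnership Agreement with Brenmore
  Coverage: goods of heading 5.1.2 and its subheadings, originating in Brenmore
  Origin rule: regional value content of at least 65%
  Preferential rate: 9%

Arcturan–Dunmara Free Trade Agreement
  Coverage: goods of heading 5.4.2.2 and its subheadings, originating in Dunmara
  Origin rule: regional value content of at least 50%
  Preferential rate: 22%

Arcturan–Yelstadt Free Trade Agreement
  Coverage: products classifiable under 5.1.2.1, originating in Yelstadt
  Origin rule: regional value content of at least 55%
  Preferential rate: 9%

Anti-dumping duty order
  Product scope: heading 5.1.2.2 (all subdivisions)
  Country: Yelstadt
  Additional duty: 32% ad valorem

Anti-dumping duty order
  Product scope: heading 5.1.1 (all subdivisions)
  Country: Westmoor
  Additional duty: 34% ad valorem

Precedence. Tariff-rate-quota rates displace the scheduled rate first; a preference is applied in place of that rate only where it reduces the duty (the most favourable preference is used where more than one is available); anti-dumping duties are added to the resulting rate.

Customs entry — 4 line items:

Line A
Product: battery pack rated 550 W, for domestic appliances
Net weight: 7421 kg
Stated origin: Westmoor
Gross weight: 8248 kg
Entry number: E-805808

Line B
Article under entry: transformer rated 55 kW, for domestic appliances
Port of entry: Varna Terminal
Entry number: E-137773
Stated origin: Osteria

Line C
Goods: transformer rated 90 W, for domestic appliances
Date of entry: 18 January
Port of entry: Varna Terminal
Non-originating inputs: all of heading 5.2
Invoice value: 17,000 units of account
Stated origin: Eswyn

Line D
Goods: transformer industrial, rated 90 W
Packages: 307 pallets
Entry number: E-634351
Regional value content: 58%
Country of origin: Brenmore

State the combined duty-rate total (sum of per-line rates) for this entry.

60%

Line A: battery pack → 5.4; rated 550 W → 5.4.2; for domestic appliances → 5.4.2.3. Scheduled 2%. No special measure applies. → 2%.
Line B: transformer → 5.1; rated 55 kW → 5.1.1; for domestic appliances → 5.1.1.3. Scheduled 2%. quota on 5.1.1 open → in-quota 9%. → 9%.
Line C: transformer → 5.1; rated 90 W → 5.1.2; for domestic appliances → 5.1.2.3. Scheduled 9%. Eswyn agreement on 5.3: 5.1.2.3 not covered; anti-dumping (Eswyn, 5.1): +34%; total 9% + 34% = 43%. → 43%.
Line D: transformer → 5.1; rated 90 W → 5.1.2; industrial → 5.1.2.2. Scheduled 6%. Brenmore agreement on 5.1.2: RVC < 65%. → 6%.
Sum: 2% + 9% + 43% + 6% = 60%.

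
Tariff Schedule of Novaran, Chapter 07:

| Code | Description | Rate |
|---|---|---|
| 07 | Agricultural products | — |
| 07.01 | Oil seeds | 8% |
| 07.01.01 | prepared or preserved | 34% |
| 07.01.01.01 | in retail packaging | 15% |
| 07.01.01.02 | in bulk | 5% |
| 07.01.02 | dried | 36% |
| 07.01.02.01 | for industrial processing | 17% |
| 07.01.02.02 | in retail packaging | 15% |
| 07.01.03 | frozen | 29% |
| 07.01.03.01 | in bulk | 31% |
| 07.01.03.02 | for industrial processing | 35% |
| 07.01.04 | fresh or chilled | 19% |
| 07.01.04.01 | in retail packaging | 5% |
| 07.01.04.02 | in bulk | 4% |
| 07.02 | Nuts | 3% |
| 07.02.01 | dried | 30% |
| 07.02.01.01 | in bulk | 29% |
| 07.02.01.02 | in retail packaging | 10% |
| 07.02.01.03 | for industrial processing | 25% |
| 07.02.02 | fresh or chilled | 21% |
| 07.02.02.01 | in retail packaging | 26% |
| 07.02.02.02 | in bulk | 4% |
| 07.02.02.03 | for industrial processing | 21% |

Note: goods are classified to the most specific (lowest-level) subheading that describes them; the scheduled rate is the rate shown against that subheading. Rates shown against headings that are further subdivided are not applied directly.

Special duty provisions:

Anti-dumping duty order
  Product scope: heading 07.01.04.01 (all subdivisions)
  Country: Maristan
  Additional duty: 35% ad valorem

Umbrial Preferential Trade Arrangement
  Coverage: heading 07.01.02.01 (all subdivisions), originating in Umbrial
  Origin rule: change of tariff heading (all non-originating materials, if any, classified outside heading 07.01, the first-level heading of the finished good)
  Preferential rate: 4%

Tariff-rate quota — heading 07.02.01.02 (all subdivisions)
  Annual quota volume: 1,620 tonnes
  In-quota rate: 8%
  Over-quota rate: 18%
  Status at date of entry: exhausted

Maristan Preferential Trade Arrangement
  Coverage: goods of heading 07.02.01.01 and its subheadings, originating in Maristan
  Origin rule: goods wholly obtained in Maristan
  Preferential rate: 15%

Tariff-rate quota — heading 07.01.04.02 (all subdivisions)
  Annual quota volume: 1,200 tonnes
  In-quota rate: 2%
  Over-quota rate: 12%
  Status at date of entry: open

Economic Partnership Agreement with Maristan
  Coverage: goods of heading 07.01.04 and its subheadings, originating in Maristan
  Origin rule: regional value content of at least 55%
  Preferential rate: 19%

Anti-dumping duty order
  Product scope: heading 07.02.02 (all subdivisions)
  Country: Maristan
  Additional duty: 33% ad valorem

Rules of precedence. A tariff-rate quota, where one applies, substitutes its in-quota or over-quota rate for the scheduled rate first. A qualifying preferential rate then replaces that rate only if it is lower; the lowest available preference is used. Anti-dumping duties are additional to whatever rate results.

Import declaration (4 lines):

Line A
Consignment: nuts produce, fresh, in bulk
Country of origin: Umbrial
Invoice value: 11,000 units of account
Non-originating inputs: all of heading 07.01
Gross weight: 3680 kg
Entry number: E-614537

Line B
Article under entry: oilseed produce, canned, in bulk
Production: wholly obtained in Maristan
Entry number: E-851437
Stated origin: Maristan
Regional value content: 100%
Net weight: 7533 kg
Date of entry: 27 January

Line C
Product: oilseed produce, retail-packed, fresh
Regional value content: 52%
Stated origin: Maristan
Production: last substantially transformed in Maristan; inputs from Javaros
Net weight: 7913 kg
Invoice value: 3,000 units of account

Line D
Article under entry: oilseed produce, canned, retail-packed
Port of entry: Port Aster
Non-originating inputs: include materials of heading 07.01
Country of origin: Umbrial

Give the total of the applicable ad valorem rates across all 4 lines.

Line A: nuts → 07.02; fresh → 07.02.02; in bulk → 07.02.02.02. Scheduled 4%. Umbrial agreement on 07.01.02.01: 07.02.02.02 not covered. → 4%.
Line B: oilseed → 07.01; canned → 07.01.01; in bulk → 07.01.01.02. Scheduled 5%. Maristan agreement on 07.02.01.01: 07.01.01.02 not covered; Maristan agreement on 07.01.04: 07.01.01.02 not covered. → 5%.
Line C: oilseed → 07.01; fresh → 07.01.04; retail-packed → 07.01.04.01. Scheduled 5%. Maristan agreement on 07.02.01.01: 07.01.04.01 not covered; Maristan agreement on 07.01.04: RVC < 55%; anti-dumping (Maristan, 07.01.04.01): +35%; total 5% + 35% = 40%. → 40%.
Line D: oilseed → 07.01; canned → 07.01.01; retail-packed → 07.01.01.01. Scheduled 15%. Umbrial agreement on 07.01.02.01: 07.01.01.01 not covered. → 15%.
Sum: 4% + 5% + 40% + 15% = 64%.

64%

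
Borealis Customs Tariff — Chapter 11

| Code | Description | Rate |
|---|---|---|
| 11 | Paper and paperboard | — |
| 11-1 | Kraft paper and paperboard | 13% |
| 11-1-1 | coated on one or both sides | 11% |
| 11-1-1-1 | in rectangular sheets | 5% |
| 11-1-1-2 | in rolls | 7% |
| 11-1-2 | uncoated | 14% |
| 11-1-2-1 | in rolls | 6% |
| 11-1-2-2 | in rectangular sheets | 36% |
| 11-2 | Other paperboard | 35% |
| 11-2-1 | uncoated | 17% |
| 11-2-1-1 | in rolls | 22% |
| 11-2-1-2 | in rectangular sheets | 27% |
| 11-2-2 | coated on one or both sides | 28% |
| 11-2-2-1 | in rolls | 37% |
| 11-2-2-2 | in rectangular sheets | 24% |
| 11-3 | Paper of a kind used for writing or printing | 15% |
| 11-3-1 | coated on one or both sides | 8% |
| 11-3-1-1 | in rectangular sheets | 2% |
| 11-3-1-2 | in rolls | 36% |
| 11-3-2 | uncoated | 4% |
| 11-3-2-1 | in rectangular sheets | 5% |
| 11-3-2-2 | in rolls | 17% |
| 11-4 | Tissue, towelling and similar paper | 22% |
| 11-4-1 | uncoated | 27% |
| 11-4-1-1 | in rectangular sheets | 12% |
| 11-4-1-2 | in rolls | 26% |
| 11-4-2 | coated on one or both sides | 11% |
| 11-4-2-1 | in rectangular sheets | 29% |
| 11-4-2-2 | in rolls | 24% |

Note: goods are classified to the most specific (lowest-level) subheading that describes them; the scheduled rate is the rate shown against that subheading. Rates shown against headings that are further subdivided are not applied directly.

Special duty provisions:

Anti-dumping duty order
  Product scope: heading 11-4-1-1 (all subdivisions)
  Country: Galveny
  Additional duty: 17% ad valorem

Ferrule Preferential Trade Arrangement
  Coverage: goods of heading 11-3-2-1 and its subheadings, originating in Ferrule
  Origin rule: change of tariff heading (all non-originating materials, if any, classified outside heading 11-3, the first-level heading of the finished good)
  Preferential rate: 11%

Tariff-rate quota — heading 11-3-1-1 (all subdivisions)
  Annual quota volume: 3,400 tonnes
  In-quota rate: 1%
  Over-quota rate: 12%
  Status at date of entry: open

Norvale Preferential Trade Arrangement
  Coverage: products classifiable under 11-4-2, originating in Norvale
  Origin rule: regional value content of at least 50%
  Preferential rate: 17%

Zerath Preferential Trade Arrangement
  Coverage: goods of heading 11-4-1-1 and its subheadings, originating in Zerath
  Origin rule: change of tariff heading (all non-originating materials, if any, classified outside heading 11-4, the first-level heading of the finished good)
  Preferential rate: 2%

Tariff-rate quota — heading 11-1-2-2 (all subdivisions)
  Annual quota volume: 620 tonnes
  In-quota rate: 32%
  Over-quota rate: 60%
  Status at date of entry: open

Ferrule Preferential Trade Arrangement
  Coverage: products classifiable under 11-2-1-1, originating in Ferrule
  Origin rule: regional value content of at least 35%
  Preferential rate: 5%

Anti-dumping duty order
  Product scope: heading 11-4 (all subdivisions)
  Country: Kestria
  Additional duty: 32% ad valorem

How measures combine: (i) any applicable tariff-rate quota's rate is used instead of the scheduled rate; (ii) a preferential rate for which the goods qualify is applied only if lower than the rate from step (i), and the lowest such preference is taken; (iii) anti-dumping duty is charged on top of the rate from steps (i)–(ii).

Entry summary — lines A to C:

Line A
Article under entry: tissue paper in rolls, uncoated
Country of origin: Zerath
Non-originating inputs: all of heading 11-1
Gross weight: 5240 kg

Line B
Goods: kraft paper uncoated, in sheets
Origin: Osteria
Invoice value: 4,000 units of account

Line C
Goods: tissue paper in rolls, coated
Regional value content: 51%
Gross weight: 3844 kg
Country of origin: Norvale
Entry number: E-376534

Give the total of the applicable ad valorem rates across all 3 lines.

75%

Line A: tissue paper → 11-4; uncoated → 11-4-1; in rolls → 11-4-1-2. Scheduled 26%. Zerath agreement on 11-4-1-1: 11-4-1-2 not covered. → 26%.
Line B: kraft paper → 11-1; uncoated → 11-1-2; in sheets → 11-1-2-2. Scheduled 36%. quota on 11-1-2-2 open → in-quota 32%. → 32%.
Line C: tissue paper → 11-4; coated → 11-4-2; in rolls → 11-4-2-2. Scheduled 24%. Norvale agreement on 11-4-2: RVC ≥ 50% → 17% available; preferential 17%. → 17%.
Sum: 26% + 32% + 17% = 75%.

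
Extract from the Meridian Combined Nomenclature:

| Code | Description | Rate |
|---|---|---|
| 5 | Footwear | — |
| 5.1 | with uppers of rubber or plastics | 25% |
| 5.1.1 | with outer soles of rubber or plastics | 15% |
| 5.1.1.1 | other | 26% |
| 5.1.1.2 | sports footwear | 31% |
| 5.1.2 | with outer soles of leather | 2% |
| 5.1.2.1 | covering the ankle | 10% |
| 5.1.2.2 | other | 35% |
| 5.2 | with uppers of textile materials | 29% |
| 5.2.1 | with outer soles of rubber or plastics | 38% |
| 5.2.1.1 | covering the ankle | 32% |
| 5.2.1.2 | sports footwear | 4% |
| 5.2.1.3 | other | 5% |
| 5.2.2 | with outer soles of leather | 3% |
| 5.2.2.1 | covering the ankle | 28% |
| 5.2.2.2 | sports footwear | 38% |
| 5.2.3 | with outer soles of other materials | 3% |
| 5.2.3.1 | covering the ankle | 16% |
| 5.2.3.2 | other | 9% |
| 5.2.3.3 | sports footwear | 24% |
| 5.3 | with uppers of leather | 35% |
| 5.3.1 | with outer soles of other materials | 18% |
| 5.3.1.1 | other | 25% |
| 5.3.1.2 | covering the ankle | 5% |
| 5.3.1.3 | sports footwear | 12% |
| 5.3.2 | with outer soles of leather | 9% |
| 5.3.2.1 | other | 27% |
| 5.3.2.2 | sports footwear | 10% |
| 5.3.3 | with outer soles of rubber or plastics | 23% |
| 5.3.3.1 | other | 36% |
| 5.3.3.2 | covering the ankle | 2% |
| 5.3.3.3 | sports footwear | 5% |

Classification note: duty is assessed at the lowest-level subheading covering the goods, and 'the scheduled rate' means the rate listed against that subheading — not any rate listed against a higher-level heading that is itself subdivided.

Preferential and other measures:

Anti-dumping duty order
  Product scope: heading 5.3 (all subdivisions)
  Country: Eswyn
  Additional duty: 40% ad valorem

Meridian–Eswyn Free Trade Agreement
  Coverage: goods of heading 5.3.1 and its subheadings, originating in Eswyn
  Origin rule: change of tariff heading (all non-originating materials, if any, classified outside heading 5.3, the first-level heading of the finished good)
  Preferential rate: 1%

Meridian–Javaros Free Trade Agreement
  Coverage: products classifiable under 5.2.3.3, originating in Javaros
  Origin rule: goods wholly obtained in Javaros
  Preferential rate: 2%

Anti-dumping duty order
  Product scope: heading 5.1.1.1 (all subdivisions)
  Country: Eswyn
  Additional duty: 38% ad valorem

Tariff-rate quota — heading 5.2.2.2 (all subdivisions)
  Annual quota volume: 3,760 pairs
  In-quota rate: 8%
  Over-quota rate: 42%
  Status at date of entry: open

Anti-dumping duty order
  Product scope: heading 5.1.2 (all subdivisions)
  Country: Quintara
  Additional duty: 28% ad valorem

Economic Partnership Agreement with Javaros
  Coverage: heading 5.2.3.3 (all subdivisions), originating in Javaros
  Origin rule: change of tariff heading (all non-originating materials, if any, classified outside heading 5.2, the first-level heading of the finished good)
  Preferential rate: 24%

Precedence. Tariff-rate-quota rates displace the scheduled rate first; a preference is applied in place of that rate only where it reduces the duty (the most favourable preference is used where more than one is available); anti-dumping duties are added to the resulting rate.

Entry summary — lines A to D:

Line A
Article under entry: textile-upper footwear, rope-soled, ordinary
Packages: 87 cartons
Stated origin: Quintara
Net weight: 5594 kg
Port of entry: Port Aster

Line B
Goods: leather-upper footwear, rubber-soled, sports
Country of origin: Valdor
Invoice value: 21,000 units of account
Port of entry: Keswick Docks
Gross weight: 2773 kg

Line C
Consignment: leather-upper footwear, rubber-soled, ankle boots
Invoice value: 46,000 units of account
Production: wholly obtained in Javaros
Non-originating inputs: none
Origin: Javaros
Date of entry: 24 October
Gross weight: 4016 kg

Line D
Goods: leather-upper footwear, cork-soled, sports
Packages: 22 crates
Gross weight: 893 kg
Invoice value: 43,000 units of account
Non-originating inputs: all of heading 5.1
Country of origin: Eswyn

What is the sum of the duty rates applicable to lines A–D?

57%

Line A: textile-upper → 5.2; rope-soled → 5.2.3; ordinary → 5.2.3.2. Scheduled 9%. No special measure applies. → 9%.
Line B: leather-upper → 5.3; rubber-soled → 5.3.3; sports → 5.3.3.3. Scheduled 5%. No special measure applies. → 5%.
Line C: leather-upper → 5.3; rubber-soled → 5.3.3; ankle boots → 5.3.3.2. Scheduled 2%. Javaros agreement on 5.2.3.3: 5.3.3.2 not covered; Javaros agreement on 5.2.3.3: 5.3.3.2 not covered. → 2%.
Line D: leather-upper → 5.3; cork-soled → 5.3.1; sports → 5.3.1.3. Scheduled 12%. Eswyn agreement on 5.3.1: CTH met → 1% available; preferential 1%; anti-dumping (Eswyn, 5.3): +40%; total 1% + 40% = 41%. → 41%.
Sum: 9% + 5% + 2% + 41% = 57%.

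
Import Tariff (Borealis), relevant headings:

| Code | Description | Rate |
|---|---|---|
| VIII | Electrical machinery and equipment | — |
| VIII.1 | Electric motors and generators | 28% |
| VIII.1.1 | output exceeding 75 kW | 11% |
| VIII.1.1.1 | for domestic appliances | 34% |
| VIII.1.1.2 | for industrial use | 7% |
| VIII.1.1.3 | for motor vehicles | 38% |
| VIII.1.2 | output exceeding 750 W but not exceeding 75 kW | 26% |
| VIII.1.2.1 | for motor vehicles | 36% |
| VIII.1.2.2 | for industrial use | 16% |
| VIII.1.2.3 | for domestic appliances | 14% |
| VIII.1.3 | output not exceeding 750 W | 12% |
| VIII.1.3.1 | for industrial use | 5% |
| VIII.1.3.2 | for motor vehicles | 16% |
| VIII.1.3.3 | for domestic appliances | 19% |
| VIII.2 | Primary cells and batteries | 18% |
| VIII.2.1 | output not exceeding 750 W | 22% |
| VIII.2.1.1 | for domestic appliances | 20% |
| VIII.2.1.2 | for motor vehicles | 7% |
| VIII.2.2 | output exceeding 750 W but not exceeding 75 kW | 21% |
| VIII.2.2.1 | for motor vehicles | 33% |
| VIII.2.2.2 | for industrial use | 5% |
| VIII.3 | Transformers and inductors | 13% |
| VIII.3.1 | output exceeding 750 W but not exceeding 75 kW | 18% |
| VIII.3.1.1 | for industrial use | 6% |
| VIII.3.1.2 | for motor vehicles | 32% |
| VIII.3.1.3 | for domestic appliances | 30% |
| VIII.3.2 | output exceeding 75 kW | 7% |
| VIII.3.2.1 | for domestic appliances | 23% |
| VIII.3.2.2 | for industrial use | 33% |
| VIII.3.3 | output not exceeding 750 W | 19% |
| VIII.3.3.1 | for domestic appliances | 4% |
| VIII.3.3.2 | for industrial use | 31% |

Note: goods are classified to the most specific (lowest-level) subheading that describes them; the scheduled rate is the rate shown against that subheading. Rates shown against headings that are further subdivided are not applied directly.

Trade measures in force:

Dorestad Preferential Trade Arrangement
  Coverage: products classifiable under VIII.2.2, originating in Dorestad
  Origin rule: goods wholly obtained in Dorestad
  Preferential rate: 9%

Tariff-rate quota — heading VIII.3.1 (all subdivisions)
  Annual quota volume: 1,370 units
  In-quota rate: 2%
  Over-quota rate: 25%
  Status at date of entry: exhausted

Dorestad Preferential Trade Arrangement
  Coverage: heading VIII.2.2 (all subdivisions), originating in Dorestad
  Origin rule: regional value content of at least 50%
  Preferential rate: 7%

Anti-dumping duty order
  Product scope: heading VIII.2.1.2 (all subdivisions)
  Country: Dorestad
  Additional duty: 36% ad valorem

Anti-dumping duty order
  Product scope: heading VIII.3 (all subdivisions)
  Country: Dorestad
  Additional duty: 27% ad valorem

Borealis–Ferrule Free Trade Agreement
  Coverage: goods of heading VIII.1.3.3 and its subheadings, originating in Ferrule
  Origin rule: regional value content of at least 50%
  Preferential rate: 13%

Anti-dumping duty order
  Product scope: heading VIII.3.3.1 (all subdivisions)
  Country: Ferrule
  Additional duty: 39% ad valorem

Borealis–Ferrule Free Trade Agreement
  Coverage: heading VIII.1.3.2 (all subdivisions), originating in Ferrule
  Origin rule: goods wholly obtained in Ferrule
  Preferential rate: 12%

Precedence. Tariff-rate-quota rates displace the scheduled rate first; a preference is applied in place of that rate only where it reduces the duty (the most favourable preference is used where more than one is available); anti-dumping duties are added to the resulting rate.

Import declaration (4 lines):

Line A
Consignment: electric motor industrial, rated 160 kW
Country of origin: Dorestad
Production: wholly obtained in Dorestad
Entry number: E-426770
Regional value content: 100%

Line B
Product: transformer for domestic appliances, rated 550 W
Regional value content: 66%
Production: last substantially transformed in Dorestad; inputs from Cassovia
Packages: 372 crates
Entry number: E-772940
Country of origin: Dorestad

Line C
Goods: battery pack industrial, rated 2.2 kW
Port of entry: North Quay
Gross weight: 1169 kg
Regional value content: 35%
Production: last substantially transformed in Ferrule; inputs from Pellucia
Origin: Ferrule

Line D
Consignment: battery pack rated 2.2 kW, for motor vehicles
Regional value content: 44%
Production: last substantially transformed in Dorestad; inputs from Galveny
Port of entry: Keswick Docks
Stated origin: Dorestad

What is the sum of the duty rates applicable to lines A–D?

76%

Line A: electric motor → VIII.1; rated 160 kW → VIII.1.1; industrial → VIII.1.1.2. Scheduled 7%. Dorestad agreement on VIII.2.2: VIII.1.1.2 not covered; Dorestad agreement on VIII.2.2: VIII.1.1.2 not covered. → 7%.
Line B: transformer → VIII.3; rated 550 W → VIII.3.3; for domestic appliances → VIII.3.3.1. Scheduled 4%. Dorestad agreement on VIII.2.2: VIII.3.3.1 not covered; Dorestad agreement on VIII.2.2: VIII.3.3.1 not covered; anti-dumping (Dorestad, VIII.3): +27%; total 4% + 27% = 31%. → 31%.
Line C: battery pack → VIII.2; rated 2.2 kW → VIII.2.2; industrial → VIII.2.2.2. Scheduled 5%. Ferrule agreement on VIII.1.3.3: VIII.2.2.2 not covered; Ferrule agreement on VIII.1.3.2: VIII.2.2.2 not covered. → 5%.
Line D: battery pack → VIII.2; rated 2.2 kW → VIII.2.2; for motor vehicles → VIII.2.2.1. Scheduled 33%. Dorestad agreement on VIII.2.2: not wholly obtained; Dorestad agreement on VIII.2.2: RVC < 50%. → 33%.
Sum: 7% + 31% + 5% + 33% = 76%.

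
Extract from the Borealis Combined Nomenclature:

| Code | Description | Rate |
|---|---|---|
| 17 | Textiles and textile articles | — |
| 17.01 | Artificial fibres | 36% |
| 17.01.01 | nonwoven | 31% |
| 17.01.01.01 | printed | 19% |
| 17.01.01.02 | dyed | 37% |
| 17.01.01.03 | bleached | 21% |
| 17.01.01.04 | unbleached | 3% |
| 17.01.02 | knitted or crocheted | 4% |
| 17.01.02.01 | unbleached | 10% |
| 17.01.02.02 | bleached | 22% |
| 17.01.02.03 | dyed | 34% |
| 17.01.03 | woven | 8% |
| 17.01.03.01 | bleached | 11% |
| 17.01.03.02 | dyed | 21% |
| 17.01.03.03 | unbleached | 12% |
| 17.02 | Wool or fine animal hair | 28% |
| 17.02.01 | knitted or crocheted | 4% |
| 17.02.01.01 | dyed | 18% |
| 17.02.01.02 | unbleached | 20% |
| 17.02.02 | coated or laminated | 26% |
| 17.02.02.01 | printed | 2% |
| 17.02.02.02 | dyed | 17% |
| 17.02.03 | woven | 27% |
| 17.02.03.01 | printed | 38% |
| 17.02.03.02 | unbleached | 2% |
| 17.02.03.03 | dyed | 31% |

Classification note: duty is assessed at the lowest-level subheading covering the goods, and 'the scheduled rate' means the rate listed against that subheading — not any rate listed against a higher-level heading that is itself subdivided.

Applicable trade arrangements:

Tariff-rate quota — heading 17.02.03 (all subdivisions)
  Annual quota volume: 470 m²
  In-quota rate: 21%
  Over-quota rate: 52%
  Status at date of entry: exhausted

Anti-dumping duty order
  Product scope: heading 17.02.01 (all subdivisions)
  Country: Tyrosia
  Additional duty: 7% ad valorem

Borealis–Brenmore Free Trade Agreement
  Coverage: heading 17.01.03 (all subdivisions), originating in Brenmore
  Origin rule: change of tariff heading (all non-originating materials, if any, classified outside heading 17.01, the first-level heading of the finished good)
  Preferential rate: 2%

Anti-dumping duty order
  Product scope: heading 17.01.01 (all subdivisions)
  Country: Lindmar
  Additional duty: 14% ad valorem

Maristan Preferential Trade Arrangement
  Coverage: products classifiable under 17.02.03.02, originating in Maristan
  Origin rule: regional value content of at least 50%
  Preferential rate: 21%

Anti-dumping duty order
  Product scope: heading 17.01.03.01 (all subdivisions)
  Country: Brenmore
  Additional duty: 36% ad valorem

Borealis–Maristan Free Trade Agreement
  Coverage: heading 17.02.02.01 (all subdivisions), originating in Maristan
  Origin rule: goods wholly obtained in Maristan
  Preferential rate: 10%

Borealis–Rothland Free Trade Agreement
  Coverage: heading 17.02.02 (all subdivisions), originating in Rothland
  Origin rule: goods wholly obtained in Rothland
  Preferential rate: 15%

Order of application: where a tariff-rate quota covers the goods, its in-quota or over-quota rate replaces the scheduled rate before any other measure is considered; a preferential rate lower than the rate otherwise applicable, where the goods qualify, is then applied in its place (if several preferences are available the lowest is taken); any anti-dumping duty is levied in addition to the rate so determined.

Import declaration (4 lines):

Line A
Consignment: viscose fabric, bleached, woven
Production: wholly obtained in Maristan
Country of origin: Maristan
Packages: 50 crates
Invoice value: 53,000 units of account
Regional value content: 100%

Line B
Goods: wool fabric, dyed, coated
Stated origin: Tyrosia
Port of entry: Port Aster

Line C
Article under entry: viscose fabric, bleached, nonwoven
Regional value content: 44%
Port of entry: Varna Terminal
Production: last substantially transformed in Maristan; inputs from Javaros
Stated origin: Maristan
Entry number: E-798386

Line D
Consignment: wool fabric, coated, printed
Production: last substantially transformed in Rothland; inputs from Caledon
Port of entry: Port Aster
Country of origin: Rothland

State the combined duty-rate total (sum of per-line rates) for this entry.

Line A: viscose → 17.01; woven → 17.01.03; bleached → 17.01.03.01. Scheduled 11%. Maristan agreement on 17.02.03.02: 17.01.03.01 not covered; Maristan agreement on 17.02.02.01: 17.01.03.01 not covered. → 11%.
Line B: wool → 17.02; coated → 17.02.02; dyed → 17.02.02.02. Scheduled 17%. No special measure applies. → 17%.
Line C: viscose → 17.01; nonwoven → 17.01.01; bleached → 17.01.01.03. Scheduled 21%. Maristan agreement on 17.02.03.02: 17.01.01.03 not covered; Maristan agreement on 17.02.02.01: 17.01.01.03 not covered. → 21%.
Line D: wool → 17.02; coated → 17.02.02; printed → 17.02.02.01. Scheduled 2%. Rothland agreement on 17.02.02: not wholly obtained. → 2%.
Sum: 11% + 17% + 21% + 2% = 51%.

51%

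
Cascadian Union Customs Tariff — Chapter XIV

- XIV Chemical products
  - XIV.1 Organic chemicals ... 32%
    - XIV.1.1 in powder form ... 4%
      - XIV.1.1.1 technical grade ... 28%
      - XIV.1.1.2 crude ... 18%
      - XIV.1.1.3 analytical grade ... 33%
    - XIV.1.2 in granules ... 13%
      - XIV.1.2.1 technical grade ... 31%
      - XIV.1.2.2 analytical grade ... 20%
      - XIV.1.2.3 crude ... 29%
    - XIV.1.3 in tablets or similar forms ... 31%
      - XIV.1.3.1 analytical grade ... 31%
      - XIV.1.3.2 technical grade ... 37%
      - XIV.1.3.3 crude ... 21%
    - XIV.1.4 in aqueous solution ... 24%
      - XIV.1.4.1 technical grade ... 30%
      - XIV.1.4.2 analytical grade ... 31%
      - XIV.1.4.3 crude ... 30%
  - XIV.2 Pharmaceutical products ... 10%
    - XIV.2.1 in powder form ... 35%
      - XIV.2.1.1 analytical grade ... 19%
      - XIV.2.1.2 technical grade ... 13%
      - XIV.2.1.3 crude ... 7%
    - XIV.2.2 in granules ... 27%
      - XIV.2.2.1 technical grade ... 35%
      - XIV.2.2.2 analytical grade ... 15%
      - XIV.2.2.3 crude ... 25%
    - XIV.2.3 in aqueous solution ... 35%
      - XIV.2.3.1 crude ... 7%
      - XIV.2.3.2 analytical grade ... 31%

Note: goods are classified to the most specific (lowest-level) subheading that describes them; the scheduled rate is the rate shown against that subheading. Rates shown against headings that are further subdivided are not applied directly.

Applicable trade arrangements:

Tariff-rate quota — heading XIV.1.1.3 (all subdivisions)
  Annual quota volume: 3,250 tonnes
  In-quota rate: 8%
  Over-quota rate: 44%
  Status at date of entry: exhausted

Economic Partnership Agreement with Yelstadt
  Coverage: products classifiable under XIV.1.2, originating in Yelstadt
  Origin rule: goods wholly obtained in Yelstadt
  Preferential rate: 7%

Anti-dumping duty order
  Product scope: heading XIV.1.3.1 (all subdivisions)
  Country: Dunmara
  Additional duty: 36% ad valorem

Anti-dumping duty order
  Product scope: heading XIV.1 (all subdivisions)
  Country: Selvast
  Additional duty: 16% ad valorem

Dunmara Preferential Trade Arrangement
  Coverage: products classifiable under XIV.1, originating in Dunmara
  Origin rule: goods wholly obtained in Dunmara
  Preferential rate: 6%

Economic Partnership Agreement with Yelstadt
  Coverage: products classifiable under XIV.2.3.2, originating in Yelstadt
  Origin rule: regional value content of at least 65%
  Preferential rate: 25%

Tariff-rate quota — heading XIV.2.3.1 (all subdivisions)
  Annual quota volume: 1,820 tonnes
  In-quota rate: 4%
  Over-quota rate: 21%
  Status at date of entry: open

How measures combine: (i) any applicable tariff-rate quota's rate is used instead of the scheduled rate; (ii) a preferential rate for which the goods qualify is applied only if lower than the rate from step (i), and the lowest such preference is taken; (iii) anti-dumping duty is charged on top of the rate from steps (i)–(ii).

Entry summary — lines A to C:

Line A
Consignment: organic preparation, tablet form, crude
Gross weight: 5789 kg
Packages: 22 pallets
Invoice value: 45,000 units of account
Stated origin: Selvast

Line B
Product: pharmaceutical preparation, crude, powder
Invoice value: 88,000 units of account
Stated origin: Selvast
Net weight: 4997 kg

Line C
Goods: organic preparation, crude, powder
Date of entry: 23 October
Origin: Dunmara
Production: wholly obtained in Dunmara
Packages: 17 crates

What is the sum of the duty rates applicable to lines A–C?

Line A: organic → XIV.1; tablet form → XIV.1.3; crude → XIV.1.3.3. Scheduled 21%. anti-dumping (Selvast, XIV.1): +16%; total 21% + 16% = 37%. → 37%.
Line B: pharmaceutical → XIV.2; powder → XIV.2.1; crude → XIV.2.1.3. Scheduled 7%. No special measure applies. → 7%.
Line C: organic → XIV.1; powder → XIV.1.1; crude → XIV.1.1.2. Scheduled 18%. Dunmara agreement on XIV.1: wholly obtained → 6% available; preferential 6%. → 6%.
Sum: 37% + 7% + 6% = 50%.

50%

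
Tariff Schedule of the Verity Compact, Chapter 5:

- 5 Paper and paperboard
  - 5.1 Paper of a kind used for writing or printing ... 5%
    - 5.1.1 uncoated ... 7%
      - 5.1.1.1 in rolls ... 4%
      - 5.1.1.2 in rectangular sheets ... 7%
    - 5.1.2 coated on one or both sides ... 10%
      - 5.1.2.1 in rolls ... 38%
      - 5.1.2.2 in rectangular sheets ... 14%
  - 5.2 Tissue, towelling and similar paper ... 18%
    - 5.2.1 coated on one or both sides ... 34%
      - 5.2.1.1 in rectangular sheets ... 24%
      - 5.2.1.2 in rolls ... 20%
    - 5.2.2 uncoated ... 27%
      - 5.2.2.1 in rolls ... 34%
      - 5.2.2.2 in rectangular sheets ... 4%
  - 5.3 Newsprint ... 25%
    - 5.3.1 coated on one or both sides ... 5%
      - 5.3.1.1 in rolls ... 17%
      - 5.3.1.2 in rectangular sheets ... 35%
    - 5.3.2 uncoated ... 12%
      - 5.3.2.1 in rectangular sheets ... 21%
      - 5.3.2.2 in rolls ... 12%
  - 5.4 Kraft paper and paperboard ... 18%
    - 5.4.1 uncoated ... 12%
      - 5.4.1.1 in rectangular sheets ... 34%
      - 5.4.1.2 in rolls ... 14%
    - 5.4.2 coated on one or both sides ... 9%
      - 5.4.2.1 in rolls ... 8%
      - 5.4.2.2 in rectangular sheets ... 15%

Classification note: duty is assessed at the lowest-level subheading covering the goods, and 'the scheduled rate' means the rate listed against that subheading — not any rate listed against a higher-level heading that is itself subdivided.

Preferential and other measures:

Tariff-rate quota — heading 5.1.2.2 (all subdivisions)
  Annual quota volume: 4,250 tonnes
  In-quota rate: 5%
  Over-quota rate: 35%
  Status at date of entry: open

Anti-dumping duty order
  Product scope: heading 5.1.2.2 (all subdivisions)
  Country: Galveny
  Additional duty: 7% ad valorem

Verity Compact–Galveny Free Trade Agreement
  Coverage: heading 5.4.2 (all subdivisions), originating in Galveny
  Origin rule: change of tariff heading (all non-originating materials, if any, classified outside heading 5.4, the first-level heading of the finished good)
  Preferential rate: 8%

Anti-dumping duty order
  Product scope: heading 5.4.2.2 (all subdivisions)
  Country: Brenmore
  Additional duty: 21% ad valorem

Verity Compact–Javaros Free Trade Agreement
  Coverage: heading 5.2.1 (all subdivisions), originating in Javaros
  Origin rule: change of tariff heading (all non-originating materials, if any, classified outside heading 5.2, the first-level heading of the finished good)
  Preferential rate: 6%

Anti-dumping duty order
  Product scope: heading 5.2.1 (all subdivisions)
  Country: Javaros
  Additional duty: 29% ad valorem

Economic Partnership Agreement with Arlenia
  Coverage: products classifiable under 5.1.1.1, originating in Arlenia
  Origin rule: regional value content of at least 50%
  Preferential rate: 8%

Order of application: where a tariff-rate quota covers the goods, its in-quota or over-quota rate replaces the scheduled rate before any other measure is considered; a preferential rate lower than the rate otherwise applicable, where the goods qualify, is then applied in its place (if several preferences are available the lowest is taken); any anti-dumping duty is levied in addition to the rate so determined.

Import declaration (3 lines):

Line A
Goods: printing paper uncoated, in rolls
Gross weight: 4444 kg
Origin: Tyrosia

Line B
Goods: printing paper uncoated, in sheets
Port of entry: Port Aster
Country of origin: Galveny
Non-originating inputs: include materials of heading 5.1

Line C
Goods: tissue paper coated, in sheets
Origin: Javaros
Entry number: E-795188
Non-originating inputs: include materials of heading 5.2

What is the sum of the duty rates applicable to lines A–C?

64%

Line A: printing paper → 5.1; uncoated → 5.1.1; in rolls → 5.1.1.1. Scheduled 4%. No special measure applies. → 4%.
Line B: printing paper → 5.1; uncoated → 5.1.1; in sheets → 5.1.1.2. Scheduled 7%. Galveny agreement on 5.4.2: 5.1.1.2 not covered. → 7%.
Line C: tissue paper → 5.2; coated → 5.2.1; in sheets → 5.2.1.1. Scheduled 24%. Javaros agreement on 5.2.1: CTH not met; anti-dumping (Javaros, 5.2.1): +29%; total 24% + 29% = 53%. → 53%.
Sum: 4% + 7% + 53% = 64%.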